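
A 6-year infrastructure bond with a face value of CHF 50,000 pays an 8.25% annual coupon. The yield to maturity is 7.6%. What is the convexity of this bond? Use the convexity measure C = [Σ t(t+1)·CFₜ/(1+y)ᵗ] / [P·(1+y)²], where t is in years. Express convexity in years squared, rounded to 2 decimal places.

With y = 0.076:
  t   CF        PV=CF/(1+0.076)^t    t·PV        t(t+1)·PV
  1     4,125.00     3,833.6431     3,833.6431       7,667.2862
  2     4,125.00     3,562.8654     7,125.7307      21,377.1921
  3     4,125.00     3,311.2132     9,933.6395      39,734.5579
  4     4,125.00     3,077.3356    12,309.3426      61,546.7129
  5     4,125.00     2,859.9774    14,299.8868      85,799.3210
  6    54,125.00    34,875.8083   209,254.8496   1,464,783.9471
  Σ                 51,520.8429   256,757.0923   1,680,909.0172
P = 51,520.8429.
Convexity = Σ t(t+1)·PV / [P·(1+y)²] = 1,680,909.0172 / (51,520.8429 × 1.157776) = 28.17972.

28.18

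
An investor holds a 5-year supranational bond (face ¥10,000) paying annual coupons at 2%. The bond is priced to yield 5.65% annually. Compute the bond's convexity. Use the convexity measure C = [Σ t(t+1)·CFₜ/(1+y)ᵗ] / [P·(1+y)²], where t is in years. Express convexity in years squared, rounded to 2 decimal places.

25.36

With y = 0.0565:
  t   CF        PV=CF/(1+0.0565)^t    t·PV        t(t+1)·PV
  1       200.00       189.3043       189.3043         378.6086
  2       200.00       179.1806       358.3612       1,075.0836
  3       200.00       169.5983       508.7949       2,035.1796
  4       200.00       160.5284       642.1138       3,210.5688
  5    10,200.00     7,749.1250    38,745.6249     232,473.7491
  Σ                  8,447.7366    40,444.1990     239,173.1898
P = 8,447.7366.
Convexity = Σ t(t+1)·PV / [P·(1+y)²] = 239,173.1898 / (8,447.7366 × 1.116192) = 25.36490.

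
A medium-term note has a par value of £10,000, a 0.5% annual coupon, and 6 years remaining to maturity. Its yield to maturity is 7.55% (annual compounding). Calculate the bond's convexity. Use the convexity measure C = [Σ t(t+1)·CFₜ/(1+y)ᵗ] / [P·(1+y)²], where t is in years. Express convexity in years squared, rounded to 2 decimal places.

35.55

With y = 0.0755:
  t   CF        PV=CF/(1+0.0755)^t    t·PV        t(t+1)·PV
  1        50.00        46.4900        46.4900          92.9800
  2        50.00        43.2264        86.4528         259.3585
  3        50.00        40.1919       120.5758         482.3030
  4        50.00        37.3705       149.4818         747.4090
  5        50.00        34.7470       173.7352       1,042.4115
  6    10,050.00     6,493.8697    38,963.2185     272,742.5294
  Σ                  6,695.8956    39,539.9541     275,366.9914
P = 6,695.8956.
Convexity = Σ t(t+1)·PV / [P·(1+y)²] = 275,366.9914 / (6,695.8956 × 1.156700) = 35.55350.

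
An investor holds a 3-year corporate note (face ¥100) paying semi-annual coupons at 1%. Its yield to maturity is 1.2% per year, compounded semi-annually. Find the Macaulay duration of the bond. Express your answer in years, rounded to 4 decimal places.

Periodic yield y = 0.006. Discount each cash flow and weight by its period:
  t   CF        PV=CF/(1+0.006)^t    t·PV
  1         0.50         0.4970         0.4970
  2         0.50         0.4941         0.9881
  3         0.50         0.4911         1.4733
  4         0.50         0.4882         1.9527
  5         0.50         0.4853         2.4263
  6       100.50        96.9568       581.7407
  Σ                     99.4124       589.0782
Price P = Σ PV = 99.4124.
Macaulay duration = Σ(t·PV) / P = 589.0782 / 99.4124 = 5.92560 half-year periods.
In years: 5.92560 / 2 = 2.96280 years.

2.9628 years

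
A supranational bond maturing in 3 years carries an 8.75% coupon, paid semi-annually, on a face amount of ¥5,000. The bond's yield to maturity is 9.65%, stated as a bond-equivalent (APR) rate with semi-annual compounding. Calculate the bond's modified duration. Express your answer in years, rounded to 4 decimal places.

2.5744 years

Periodic yield y = 0.04825. First find Macaulay duration:
  t   CF        PV=CF/(1+0.04825)^t    t·PV
  1       218.75       208.6811       208.6811
  2       218.75       199.0757       398.1515
  3       218.75       189.9125       569.7374
  4       218.75       181.1710       724.6838
  5       218.75       172.8318       864.1591
  6     5,218.75     3,933.4829    23,600.8974
  Σ                  4,885.1550    26,366.3103
P = 4,885.1550; Macaulay duration = 26,366.3103 / 4,885.1550 = 5.39723 half-year periods = 2.69862 years.
Modified duration = D_Mac / (1 + y) = 2.69862 / 1.04825 = 2.57440 years.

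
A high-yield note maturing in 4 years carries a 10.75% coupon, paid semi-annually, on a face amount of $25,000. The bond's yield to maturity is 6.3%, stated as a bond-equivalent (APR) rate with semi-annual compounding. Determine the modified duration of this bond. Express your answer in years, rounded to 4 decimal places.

Periodic yield y = 0.0315. First find Macaulay duration:
  t   CF        PV=CF/(1+0.0315)^t    t·PV
  1     1,343.75     1,302.7145     1,302.7145
  2     1,343.75     1,262.9321     2,525.8643
  3     1,343.75     1,224.3646     3,673.0939
  4     1,343.75     1,186.9749     4,747.8997
  5     1,343.75     1,150.7270     5,753.6352
  6     1,343.75     1,115.5861     6,693.5164
  7     1,343.75     1,081.5182     7,570.6277
  8    26,343.75    20,555.2961   164,442.3690
  Σ                 28,880.1137   196,709.7208
P = 28,880.1137; Macaulay duration = 196,709.7208 / 28,880.1137 = 6.81125 half-year periods = 3.40563 years.
Modified duration = D_Mac / (1 + y) = 3.40563 / 1.0315 = 3.30162 years.

3.3016 years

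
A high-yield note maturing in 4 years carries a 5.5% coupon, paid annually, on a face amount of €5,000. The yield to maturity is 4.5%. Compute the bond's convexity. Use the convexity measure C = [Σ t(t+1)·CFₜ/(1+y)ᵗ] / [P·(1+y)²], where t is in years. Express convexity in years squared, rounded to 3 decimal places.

16.513

With y = 0.045:
  t   CF        PV=CF/(1+0.045)^t    t·PV        t(t+1)·PV
  1       275.00       263.1579       263.1579         526.3158
  2       275.00       251.8257       503.6515       1,510.9544
  3       275.00       240.9816       722.9447       2,891.7788
  4     5,275.00     4,423.4111    17,693.6443      88,468.2217
  Σ                  5,179.3763    19,183.3984      93,397.2708
P = 5,179.3763.
Convexity = Σ t(t+1)·PV / [P·(1+y)²] = 93,397.2708 / (5,179.3763 × 1.092025) = 16.51293.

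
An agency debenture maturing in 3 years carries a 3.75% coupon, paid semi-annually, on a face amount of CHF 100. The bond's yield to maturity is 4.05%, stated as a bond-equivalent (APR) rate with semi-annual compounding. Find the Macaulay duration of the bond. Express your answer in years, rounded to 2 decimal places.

Periodic yield y = 0.02025. Discount each cash flow and weight by its period:
  t   CF        PV=CF/(1+0.02025)^t    t·PV
  1        1.875         1.8378         1.8378
  2        1.875         1.8013         3.6026
  3        1.875         1.7656         5.2967
  4        1.875         1.7305         6.9221
  5        1.875         1.6962         8.4808
  6      101.875        90.3292       541.9750
  Σ                     99.1605       568.1149
Price P = Σ PV = 99.1605.
Macaulay duration = Σ(t·PV) / P = 568.1149 / 99.1605 = 5.72925 half-year periods.
In years: 5.72925 / 2 = 2.86462 years.

2.86 years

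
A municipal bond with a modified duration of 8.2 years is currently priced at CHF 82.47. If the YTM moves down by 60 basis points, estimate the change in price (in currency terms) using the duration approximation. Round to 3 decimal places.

+CHF 4.058

Duration approximation: ΔP/P ≈ -D_mod · Δy = -8.2 × (-0.006) = +0.049200.
ΔP ≈ 82.47 × (+0.049200) = +4.057524.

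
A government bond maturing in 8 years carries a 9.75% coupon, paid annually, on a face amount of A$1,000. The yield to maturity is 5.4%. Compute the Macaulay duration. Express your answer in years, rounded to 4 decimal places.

Periodic yield y = 0.054. Discount each cash flow and weight by its year:
  t   CF        PV=CF/(1+0.054)^t    t·PV
  1        97.50        92.5047        92.5047
  2        97.50        87.7654       175.5308
  3        97.50        83.2689       249.8067
  4        97.50        79.0027       316.0110
  5        97.50        74.9552       374.7758
  6        97.50        71.1150       426.6897
  7        97.50        67.4715       472.3005
  8     1,097.50       720.5757     5,764.6060
  Σ                  1,276.6592     7,872.2252
Price P = Σ PV = 1,276.6592.
Macaulay duration = Σ(t·PV) / P = 7,872.2252 / 1,276.6592 = 6.16627 years.

6.1663 years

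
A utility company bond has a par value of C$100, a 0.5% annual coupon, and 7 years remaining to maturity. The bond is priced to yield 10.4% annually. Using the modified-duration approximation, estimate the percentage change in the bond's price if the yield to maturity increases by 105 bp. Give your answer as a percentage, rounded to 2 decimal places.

Periodic yield y = 0.104. Modified duration first:
  t   CF        PV=CF/(1+0.104)^t    t·PV
  1         0.50         0.4529         0.4529
  2         0.50         0.4102         0.8205
  3         0.50         0.3716         1.1148
  4         0.50         0.3366         1.3463
  5         0.50         0.3049         1.5244
  6         0.50         0.2762         1.6569
  7       100.50        50.2785       351.9497
  Σ                     52.4309       358.8655
P = 52.4309; D_Mac = 6.84455 yrs; D_mod = 6.84455/(1+0.104) = 6.19977 yrs.
ΔP/P ≈ -D_mod · Δy = -6.19977 × (+0.0105) = -0.065098 = -6.5098%.

-6.51%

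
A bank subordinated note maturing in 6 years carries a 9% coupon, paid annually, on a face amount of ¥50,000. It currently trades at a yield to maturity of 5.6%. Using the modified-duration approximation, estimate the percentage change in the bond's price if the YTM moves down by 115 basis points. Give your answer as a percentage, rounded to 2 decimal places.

Periodic yield y = 0.056. Modified duration first:
  t   CF        PV=CF/(1+0.056)^t    t·PV
  1     4,500.00     4,261.3636     4,261.3636
  2     4,500.00     4,035.3822     8,070.7645
  3     4,500.00     3,821.3847    11,464.1541
  4     4,500.00     3,618.7355    14,474.9420
  5     4,500.00     3,426.8329    17,134.1643
  6    54,500.00    39,301.8499   235,811.0996
  Σ                 58,465.5489   291,216.4881
P = 58,465.5489; D_Mac = 4.98099 yrs; D_mod = 4.98099/(1+0.056) = 4.71685 yrs.
ΔP/P ≈ -D_mod · Δy = -4.71685 × (-0.0115) = +0.054244 = +5.4244%.

+5.42%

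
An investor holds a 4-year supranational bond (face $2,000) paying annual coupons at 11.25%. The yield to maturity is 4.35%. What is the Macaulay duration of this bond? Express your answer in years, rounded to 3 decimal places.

Periodic yield y = 0.0435. Discount each cash flow and weight by its year:
  t   CF        PV=CF/(1+0.0435)^t    t·PV
  1       225.00       215.6205       215.6205
  2       225.00       206.6320       413.2640
  3       225.00       198.0182       594.0547
  4     2,225.00     1,876.5503     7,506.2011
  Σ                  2,496.8210     8,729.1403
Price P = Σ PV = 2,496.8210.
Macaulay duration = Σ(t·PV) / P = 8,729.1403 / 2,496.8210 = 3.49610 years.

3.496 years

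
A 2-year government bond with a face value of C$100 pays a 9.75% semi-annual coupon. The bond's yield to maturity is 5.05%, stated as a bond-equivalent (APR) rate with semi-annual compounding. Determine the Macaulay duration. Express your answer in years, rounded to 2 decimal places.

1.87 years

Periodic yield y = 0.02525. Discount each cash flow and weight by its period:
  t   CF        PV=CF/(1+0.02525)^t    t·PV
  1        4.875         4.7549         4.7549
  2        4.875         4.6378         9.2757
  3        4.875         4.5236        13.5708
  4      104.875        94.9189       379.6757
  Σ                    108.8353       407.2772
Price P = Σ PV = 108.8353.
Macaulay duration = Σ(t·PV) / P = 407.2772 / 108.8353 = 3.74214 half-year periods.
In years: 3.74214 / 2 = 1.87107 years.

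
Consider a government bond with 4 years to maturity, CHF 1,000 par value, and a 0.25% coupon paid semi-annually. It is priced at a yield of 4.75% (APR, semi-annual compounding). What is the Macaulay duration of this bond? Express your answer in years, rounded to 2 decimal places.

3.98 years

Periodic yield y = 0.02375. Discount each cash flow and weight by its period:
  t   CF        PV=CF/(1+0.02375)^t    t·PV
  1         1.25         1.2210         1.2210
  2         1.25         1.1927         2.3854
  3         1.25         1.1650         3.4950
  4         1.25         1.1380         4.5519
  5         1.25         1.1116         5.5579
  6         1.25         1.0858         6.5148
  7         1.25         1.0606         7.4242
  8     1,001.25       829.8340     6,638.6718
  Σ                    837.8086     6,669.8219
Price P = Σ PV = 837.8086.
Macaulay duration = Σ(t·PV) / P = 6,669.8219 / 837.8086 = 7.96103 half-year periods.
In years: 7.96103 / 2 = 3.98052 years.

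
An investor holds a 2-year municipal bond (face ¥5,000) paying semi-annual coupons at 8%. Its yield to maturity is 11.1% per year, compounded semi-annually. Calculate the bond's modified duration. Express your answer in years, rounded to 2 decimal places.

1.78 years

Periodic yield y = 0.0555. First find Macaulay duration:
  t   CF        PV=CF/(1+0.0555)^t    t·PV
  1       200.00       189.4837       189.4837
  2       200.00       179.5203       359.0406
  3       200.00       170.0808       510.2424
  4     5,200.00     4,189.5791    16,758.3163
  Σ                  4,728.6638    17,817.0830
P = 4,728.6638; Macaulay duration = 17,817.0830 / 4,728.6638 = 3.76789 half-year periods = 1.88394 years.
Modified duration = D_Mac / (1 + y) = 1.88394 / 1.0555 = 1.78488 years.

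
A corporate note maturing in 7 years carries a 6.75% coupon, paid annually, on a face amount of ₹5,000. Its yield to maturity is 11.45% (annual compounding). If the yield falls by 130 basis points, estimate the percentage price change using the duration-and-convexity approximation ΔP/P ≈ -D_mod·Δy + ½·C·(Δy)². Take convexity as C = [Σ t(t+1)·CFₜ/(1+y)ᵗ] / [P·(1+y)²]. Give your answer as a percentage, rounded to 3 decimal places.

With y = 0.1145:
  t   CF        PV=CF/(1+0.1145)^t    t·PV        t(t+1)·PV
  1       337.50       302.8264       302.8264         605.6528
  2       337.50       271.7150       543.4300       1,630.2901
  3       337.50       243.7999       731.3998       2,925.5990
  4       337.50       218.7527       875.0109       4,375.0546
  5       337.50       196.2788       981.3940       5,888.3643
  6       337.50       176.1138     1,056.6827       7,396.7788
  7     5,337.50     2,499.0640    17,493.4480     139,947.5840
  Σ                  3,908.5506    21,984.1918     162,769.3235
P = 3,908.5506; D_Mac = 5.62464 yrs; D_mod = 5.04678 yrs; C = 33.52715.
Duration effect: -5.04678 × (-0.013) = +0.065608
Convexity effect: 0.5 × 33.52715 × (-0.013)² = +0.0028330
ΔP/P ≈ +0.065608 + 0.0028330 = +0.068441 = +6.8441%.

+6.844%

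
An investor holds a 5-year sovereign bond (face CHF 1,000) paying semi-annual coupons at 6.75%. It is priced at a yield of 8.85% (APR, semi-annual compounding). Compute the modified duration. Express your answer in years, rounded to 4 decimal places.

4.1082 years

Periodic yield y = 0.04425. First find Macaulay duration:
  t   CF        PV=CF/(1+0.04425)^t    t·PV
  1        33.75        32.3198        32.3198
  2        33.75        30.9503        61.9006
  3        33.75        29.6388        88.9163
  4        33.75        28.3828       113.5314
  5        33.75        27.1801       135.9006
  6        33.75        26.0284       156.1702
  7        33.75        24.9254       174.4779
  8        33.75        23.8692       190.9536
  9        33.75        22.8577       205.7197
  10    1,033.75       670.4566     6,704.5662
  Σ                    916.6092     7,864.4564
P = 916.6092; Macaulay duration = 7,864.4564 / 916.6092 = 8.57994 half-year periods = 4.28997 years.
Modified duration = D_Mac / (1 + y) = 4.28997 / 1.04425 = 4.10819 years.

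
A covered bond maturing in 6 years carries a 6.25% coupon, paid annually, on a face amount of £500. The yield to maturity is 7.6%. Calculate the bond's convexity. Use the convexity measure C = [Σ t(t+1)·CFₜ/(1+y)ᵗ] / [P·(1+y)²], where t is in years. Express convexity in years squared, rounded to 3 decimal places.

With y = 0.076:
  t   CF        PV=CF/(1+0.076)^t    t·PV        t(t+1)·PV
  1        31.25        29.0428        29.0428          58.0855
  2        31.25        26.9914        53.9828         161.9484
  3        31.25        25.0849        75.2548         301.0194
  4        31.25        23.3131        93.2526         466.2630
  5        31.25        21.6665       108.3325         649.9949
  6       531.25       342.3145     2,053.8871      14,377.2096
  Σ                    468.4133     2,413.7526      16,014.5208
P = 468.4133.
Convexity = Σ t(t+1)·PV / [P·(1+y)²] = 16,014.5208 / (468.4133 × 1.157776) = 29.52978.

29.530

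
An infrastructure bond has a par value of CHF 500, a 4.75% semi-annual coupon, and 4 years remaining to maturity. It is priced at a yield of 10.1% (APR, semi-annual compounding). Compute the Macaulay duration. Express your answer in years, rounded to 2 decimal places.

3.65 years

Periodic yield y = 0.0505. Discount each cash flow and weight by its period:
  t   CF        PV=CF/(1+0.0505)^t    t·PV
  1       11.875        11.3041        11.3041
  2       11.875        10.7607        21.5214
  3       11.875        10.2434        30.7303
  4       11.875         9.7510        39.0040
  5       11.875         9.2823        46.4113
  6       11.875         8.8360        53.0162
  7       11.875         8.4113        58.8788
  8      511.875       345.1401     2,761.1211
  Σ                    413.7290     3,021.9873
Price P = Σ PV = 413.7290.
Macaulay duration = Σ(t·PV) / P = 3,021.9873 / 413.7290 = 7.30427 half-year periods.
In years: 7.30427 / 2 = 3.65213 years.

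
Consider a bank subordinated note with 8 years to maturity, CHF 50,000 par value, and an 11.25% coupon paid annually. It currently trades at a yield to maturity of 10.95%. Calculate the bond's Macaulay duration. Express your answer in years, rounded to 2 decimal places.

Periodic yield y = 0.1095. Discount each cash flow and weight by its year:
  t   CF        PV=CF/(1+0.1095)^t    t·PV
  1     5,625.00     5,069.8513     5,069.8513
  2     5,625.00     4,569.4919     9,138.9838
  3     5,625.00     4,118.5146    12,355.5437
  4     5,625.00     3,712.0456    14,848.1823
  5     5,625.00     3,345.6923    16,728.4614
  6     5,625.00     3,015.4955    18,092.9731
  7     5,625.00     2,717.8869    19,025.2083
  8    55,625.00    24,224.3187   193,794.5496
  Σ                 50,773.2968   289,053.7536
Price P = Σ PV = 50,773.2968.
Macaulay duration = Σ(t·PV) / P = 289,053.7536 / 50,773.2968 = 5.69303 years.

5.69 years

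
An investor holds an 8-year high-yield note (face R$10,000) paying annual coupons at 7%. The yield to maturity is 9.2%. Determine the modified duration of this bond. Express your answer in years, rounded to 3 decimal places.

Periodic yield y = 0.092. First find Macaulay duration:
  t   CF        PV=CF/(1+0.092)^t    t·PV
  1       700.00       641.0256       641.0256
  2       700.00       587.0198     1,174.0396
  3       700.00       537.5639     1,612.6918
  4       700.00       492.2747     1,969.0987
  5       700.00       450.8010     2,254.0049
  6       700.00       412.8214     2,476.9284
  7       700.00       378.0416     2,646.2911
  8    10,700.00     5,291.7908    42,334.3268
  Σ                  8,791.3389    55,108.4069
P = 8,791.3389; Macaulay duration = 55,108.4069 / 8,791.3389 = 6.26849 years.
Modified duration = D_Mac / (1 + y) = 6.26849 / 1.092 = 5.74037 years.

5.740 years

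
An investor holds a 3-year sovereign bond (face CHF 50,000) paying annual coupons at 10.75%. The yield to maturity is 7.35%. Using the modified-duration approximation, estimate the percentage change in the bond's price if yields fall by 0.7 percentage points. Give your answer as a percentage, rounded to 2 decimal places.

+1.78%

Periodic yield y = 0.0735. Modified duration first:
  t   CF        PV=CF/(1+0.0735)^t    t·PV
  1     5,375.00     5,006.9865     5,006.9865
  2     5,375.00     4,664.1700     9,328.3400
  3    55,375.00    44,761.8052   134,285.4156
  Σ                 54,432.9617   148,620.7421
P = 54,432.9617; D_Mac = 2.73034 yrs; D_mod = 2.73034/(1+0.0735) = 2.54340 yrs.
ΔP/P ≈ -D_mod · Δy = -2.54340 × (-0.007) = +0.017804 = +1.7804%.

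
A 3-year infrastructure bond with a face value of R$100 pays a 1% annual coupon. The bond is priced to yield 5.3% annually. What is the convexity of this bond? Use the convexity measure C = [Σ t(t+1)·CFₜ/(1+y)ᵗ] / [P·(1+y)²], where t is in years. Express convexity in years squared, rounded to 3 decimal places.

10.670

With y = 0.053:
  t   CF        PV=CF/(1+0.053)^t    t·PV        t(t+1)·PV
  1         1.00         0.9497         0.9497           1.8993
  2         1.00         0.9019         1.8037           5.4112
  3       101.00        86.5040       259.5120       1,038.0482
  Σ                     88.3556       262.2654       1,045.3587
P = 88.3556.
Convexity = Σ t(t+1)·PV / [P·(1+y)²] = 1,045.3587 / (88.3556 × 1.108809) = 10.67025.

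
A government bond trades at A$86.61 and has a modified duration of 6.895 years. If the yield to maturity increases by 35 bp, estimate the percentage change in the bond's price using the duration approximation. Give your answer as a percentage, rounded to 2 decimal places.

-2.41%

Duration approximation: ΔP/P ≈ -D_mod · Δy = -6.895 × (+0.0035) = -0.0241325.
As a percentage: -2.41325%.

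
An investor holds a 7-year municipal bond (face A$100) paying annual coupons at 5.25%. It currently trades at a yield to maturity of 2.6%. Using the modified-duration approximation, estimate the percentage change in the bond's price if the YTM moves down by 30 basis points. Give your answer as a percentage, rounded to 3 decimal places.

+1.789%

Periodic yield y = 0.026. Modified duration first:
  t   CF        PV=CF/(1+0.026)^t    t·PV
  1         5.25         5.1170         5.1170
  2         5.25         4.9873         9.9746
  3         5.25         4.8609        14.5827
  4         5.25         4.7377        18.9509
  5         5.25         4.6177        23.0883
  6         5.25         4.5006        27.0039
  7       105.25        87.9408       615.5858
  Σ                    116.7620       714.3032
P = 116.7620; D_Mac = 6.11760 yrs; D_mod = 6.11760/(1+0.026) = 5.96257 yrs.
ΔP/P ≈ -D_mod · Δy = -5.96257 × (-0.003) = +0.017888 = +1.7888%.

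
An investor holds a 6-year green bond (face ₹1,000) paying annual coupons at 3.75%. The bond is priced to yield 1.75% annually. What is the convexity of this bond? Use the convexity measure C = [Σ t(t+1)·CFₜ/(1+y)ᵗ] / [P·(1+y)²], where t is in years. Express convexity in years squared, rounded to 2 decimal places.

36.20

With y = 0.0175:
  t   CF        PV=CF/(1+0.0175)^t    t·PV        t(t+1)·PV
  1        37.50        36.8550        36.8550          73.7101
  2        37.50        36.2212        72.4423         217.3270
  3        37.50        35.5982       106.7946         427.1784
  4        37.50        34.9859       139.9438         699.7189
  5        37.50        34.3842       171.9211       1,031.5266
  6     1,037.50       934.9354     5,609.6123      39,267.2863
  Σ                  1,112.9800     6,137.5692      41,716.7472
P = 1,112.9800.
Convexity = Σ t(t+1)·PV / [P·(1+y)²] = 41,716.7472 / (1,112.9800 × 1.035306) = 36.20381.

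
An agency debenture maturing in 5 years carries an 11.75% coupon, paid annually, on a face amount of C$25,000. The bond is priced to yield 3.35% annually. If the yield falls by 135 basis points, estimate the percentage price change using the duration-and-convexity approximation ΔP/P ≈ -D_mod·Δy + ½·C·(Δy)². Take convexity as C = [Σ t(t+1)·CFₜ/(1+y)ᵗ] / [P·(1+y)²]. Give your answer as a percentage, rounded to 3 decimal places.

+5.692%

With y = 0.0335:
  t   CF        PV=CF/(1+0.0335)^t    t·PV        t(t+1)·PV
  1     2,937.50     2,842.2835     2,842.2835       5,684.5670
  2     2,937.50     2,750.1534     5,500.3067      16,500.9202
  3     2,937.50     2,661.0095     7,983.0286      31,932.1145
  4     2,937.50     2,574.7552    10,299.0210      51,495.1049
  5    27,937.50    23,693.8228   118,469.1139     710,814.6832
  Σ                 34,522.0244   145,093.7537     816,427.3898
P = 34,522.0244; D_Mac = 4.20293 yrs; D_mod = 4.06670 yrs; C = 22.14116.
Duration effect: -4.06670 × (-0.0135) = +0.054900
Convexity effect: 0.5 × 22.14116 × (-0.0135)² = +0.0020176
ΔP/P ≈ +0.054900 + 0.0020176 = +0.056918 = +5.6918%.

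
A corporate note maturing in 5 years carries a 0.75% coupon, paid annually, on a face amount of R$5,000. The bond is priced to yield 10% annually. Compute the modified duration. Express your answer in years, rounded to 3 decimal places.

4.458 years

Periodic yield y = 0.1. First find Macaulay duration:
  t   CF        PV=CF/(1+0.1)^t    t·PV
  1        37.50        34.0909        34.0909
  2        37.50        30.9917        61.9835
  3        37.50        28.1743        84.5229
  4        37.50        25.6130       102.4520
  5     5,037.50     3,127.8912    15,639.4558
  Σ                  3,246.7611    15,922.5051
P = 3,246.7611; Macaulay duration = 15,922.5051 / 3,246.7611 = 4.90412 years.
Modified duration = D_Mac / (1 + y) = 4.90412 / 1.1 = 4.45829 years.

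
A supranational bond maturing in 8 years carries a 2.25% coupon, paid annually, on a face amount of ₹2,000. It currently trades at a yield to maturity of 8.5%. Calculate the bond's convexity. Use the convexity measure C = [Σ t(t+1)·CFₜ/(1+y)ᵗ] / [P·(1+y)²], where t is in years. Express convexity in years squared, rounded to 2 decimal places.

53.47

With y = 0.085:
  t   CF        PV=CF/(1+0.085)^t    t·PV        t(t+1)·PV
  1        45.00        41.4747        41.4747          82.9493
  2        45.00        38.2255        76.4510         229.3529
  3        45.00        35.2309       105.6926         422.7704
  4        45.00        32.4708       129.8834         649.4169
  5        45.00        29.9270       149.6352         897.8113
  6        45.00        27.5825       165.4952       1,158.4662
  7        45.00        25.4217       177.9518       1,423.6144
  8     2,045.00     1,064.7690     8,518.1522      76,663.3695
  Σ                  1,295.1021     9,364.7360      81,527.7509
P = 1,295.1021.
Convexity = Σ t(t+1)·PV / [P·(1+y)²] = 81,527.7509 / (1,295.1021 × 1.177225) = 53.47391.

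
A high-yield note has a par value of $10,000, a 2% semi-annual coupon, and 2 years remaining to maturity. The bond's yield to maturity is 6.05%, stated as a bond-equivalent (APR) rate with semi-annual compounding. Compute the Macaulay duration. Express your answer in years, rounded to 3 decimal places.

1.969 years

Periodic yield y = 0.03025. Discount each cash flow and weight by its period:
  t   CF        PV=CF/(1+0.03025)^t    t·PV
  1       100.00        97.0638        97.0638
  2       100.00        94.2139       188.4277
  3       100.00        91.4476       274.3427
  4    10,100.00     8,965.0121    35,860.0485
  Σ                  9,247.7374    36,419.8827
Price P = Σ PV = 9,247.7374.
Macaulay duration = Σ(t·PV) / P = 36,419.8827 / 9,247.7374 = 3.93825 half-year periods.
In years: 3.93825 / 2 = 1.96912 years.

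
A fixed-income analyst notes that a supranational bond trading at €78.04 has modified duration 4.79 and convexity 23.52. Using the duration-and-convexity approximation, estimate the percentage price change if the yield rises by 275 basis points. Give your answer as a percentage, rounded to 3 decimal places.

Duration effect: -D_mod·Δy = -4.79 × (+0.0275) = -0.131725
Convexity effect: ½·C·(Δy)² = 0.5 × 23.52 × (0.0275)² = +0.0088935
ΔP/P ≈ -0.131725 + 0.0088935 = -0.1228315
= -12.28315%.

-12.283%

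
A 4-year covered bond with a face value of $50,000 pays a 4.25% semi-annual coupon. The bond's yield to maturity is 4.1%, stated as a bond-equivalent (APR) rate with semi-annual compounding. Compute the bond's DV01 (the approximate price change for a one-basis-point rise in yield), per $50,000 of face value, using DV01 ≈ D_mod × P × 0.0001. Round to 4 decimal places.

$18.3333

Periodic yield y = 0.0205.
  t   CF        PV=CF/(1+0.0205)^t    t·PV
  1     1,062.50     1,041.1563     1,041.1563
  2     1,062.50     1,020.2413     2,040.4827
  3     1,062.50       999.7465     2,999.2396
  4     1,062.50       979.6634     3,918.6538
  5     1,062.50       959.9838     4,799.9189
  6     1,062.50       940.6994     5,644.1966
  7     1,062.50       921.8025     6,452.6174
  8    51,062.50    43,410.8212   347,286.5696
  Σ                 50,274.1145   374,182.8349
P = 50,274.1145; D_Mac = 7.44285 half-year periods = 3.72143 yrs; D_mod = 3.64667 yrs.
DV01 ≈ 3.64667 × 50,274.1145 × 0.0001 = 18.333309.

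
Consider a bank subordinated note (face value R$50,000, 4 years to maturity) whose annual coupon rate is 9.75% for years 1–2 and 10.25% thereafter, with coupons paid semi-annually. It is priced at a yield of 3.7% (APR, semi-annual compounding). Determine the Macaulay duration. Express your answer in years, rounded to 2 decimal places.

Periodic yield y = 0.0185. Discount each cash flow and weight by its period:
  t   CF        PV=CF/(1+0.0185)^t    t·PV
  1     2,437.50     2,393.2253     2,393.2253
  2     2,437.50     2,349.7549     4,699.5097
  3     2,437.50     2,307.0740     6,921.2220
  4     2,437.50     2,265.1684     9,060.6735
  5     2,562.50     2,338.0764    11,690.3822
  6     2,562.50     2,295.6077    13,773.6462
  7     2,562.50     2,253.9104    15,777.3726
  8    52,562.50    45,392.8809   363,143.0472
  Σ                 61,595.6980   427,459.0788
Price P = Σ PV = 61,595.6980.
Macaulay duration = Σ(t·PV) / P = 427,459.0788 / 61,595.6980 = 6.93976 half-year periods.
In years: 6.93976 / 2 = 3.46988 years.

3.47 years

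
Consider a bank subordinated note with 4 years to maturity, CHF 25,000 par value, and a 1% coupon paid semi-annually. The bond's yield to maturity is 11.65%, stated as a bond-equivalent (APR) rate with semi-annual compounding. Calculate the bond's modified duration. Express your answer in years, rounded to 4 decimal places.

Periodic yield y = 0.05825. First find Macaulay duration:
  t   CF        PV=CF/(1+0.05825)^t    t·PV
  1       125.00       118.1195       118.1195
  2       125.00       111.6178       223.2356
  3       125.00       105.4739       316.4218
  4       125.00        99.6683       398.6731
  5       125.00        94.1822       470.9108
  6       125.00        88.9980       533.9881
  7       125.00        84.0992       588.6947
  8    25,125.00    15,973.4914   127,787.9315
  Σ                 16,675.6504   130,437.9751
P = 16,675.6504; Macaulay duration = 130,437.9751 / 16,675.6504 = 7.82206 half-year periods = 3.91103 years.
Modified duration = D_Mac / (1 + y) = 3.91103 / 1.05825 = 3.69575 years.

3.6958 years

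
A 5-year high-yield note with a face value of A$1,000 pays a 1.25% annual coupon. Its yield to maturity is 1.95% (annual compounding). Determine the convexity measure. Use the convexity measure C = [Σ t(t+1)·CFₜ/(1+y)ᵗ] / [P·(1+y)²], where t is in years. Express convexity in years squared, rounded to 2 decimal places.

27.91

With y = 0.0195:
  t   CF        PV=CF/(1+0.0195)^t    t·PV        t(t+1)·PV
  1        12.50        12.2609        12.2609          24.5218
  2        12.50        12.0264        24.0528          72.1584
  3        12.50        11.7964        35.3891         141.5564
  4        12.50        11.5707        46.2830         231.4148
  5     1,012.50       919.3034     4,596.5172      27,579.1030
  Σ                    966.9578     4,714.5029      28,048.7544
P = 966.9578.
Convexity = Σ t(t+1)·PV / [P·(1+y)²] = 28,048.7544 / (966.9578 × 1.039380) = 27.90818.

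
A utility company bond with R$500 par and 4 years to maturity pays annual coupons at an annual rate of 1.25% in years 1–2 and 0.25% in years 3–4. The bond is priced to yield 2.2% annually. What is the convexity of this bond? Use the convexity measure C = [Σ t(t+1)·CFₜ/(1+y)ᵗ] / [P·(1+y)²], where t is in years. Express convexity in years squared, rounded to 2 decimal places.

With y = 0.022:
  t   CF        PV=CF/(1+0.022)^t    t·PV        t(t+1)·PV
  1         6.25         6.1155         6.1155          12.2309
  2         6.25         5.9838        11.9676          35.9029
  3         1.25         1.1710         3.5130          14.0520
  4       501.25       459.4633     1,837.8531       9,189.2655
  Σ                    472.7336     1,859.4492       9,251.4513
P = 472.7336.
Convexity = Σ t(t+1)·PV / [P·(1+y)²] = 9,251.4513 / (472.7336 × 1.044484) = 18.73664.

18.74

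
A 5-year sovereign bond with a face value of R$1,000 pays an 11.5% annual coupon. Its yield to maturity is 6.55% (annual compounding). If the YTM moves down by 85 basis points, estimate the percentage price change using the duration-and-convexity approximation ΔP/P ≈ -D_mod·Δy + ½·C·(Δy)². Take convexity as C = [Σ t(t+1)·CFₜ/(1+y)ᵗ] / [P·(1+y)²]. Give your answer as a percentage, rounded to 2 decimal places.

+3.39%

With y = 0.0655:
  t   CF        PV=CF/(1+0.0655)^t    t·PV        t(t+1)·PV
  1       115.00       107.9305       107.9305         215.8611
  2       115.00       101.2957       202.5914         607.7741
  3       115.00        95.0687       285.2060       1,140.8242
  4       115.00        89.2245       356.8979       1,784.4896
  5     1,115.00       811.9095     4,059.5473      24,357.2835
  Σ                  1,205.4288     5,012.1731      28,106.2325
P = 1,205.4288; D_Mac = 4.15800 yrs; D_mod = 3.90239 yrs; C = 20.53781.
Duration effect: -3.90239 × (-0.0085) = +0.033170
Convexity effect: 0.5 × 20.53781 × (-0.0085)² = +0.0007419
ΔP/P ≈ +0.033170 + 0.0007419 = +0.033912 = +3.3912%.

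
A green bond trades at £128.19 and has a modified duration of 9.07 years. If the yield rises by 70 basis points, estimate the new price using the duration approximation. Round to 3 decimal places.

£120.051

Duration approximation: ΔP/P ≈ -D_mod · Δy = -9.07 × (+0.007) = -0.063490.
New price ≈ 128.19 × (1 - 0.063490) = 120.0512169.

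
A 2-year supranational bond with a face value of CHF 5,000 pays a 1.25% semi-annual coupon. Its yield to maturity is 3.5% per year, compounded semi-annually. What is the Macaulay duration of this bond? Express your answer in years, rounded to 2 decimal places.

1.98 years

Periodic yield y = 0.0175. Discount each cash flow and weight by its period:
  t   CF        PV=CF/(1+0.0175)^t    t·PV
  1        31.25        30.7125        30.7125
  2        31.25        30.1843        60.3686
  3        31.25        29.6652        88.9955
  4     5,031.25     4,693.9475    18,775.7899
  Σ                  4,784.5095    18,955.8666
Price P = Σ PV = 4,784.5095.
Macaulay duration = Σ(t·PV) / P = 18,955.8666 / 4,784.5095 = 3.96192 half-year periods.
In years: 3.96192 / 2 = 1.98096 years.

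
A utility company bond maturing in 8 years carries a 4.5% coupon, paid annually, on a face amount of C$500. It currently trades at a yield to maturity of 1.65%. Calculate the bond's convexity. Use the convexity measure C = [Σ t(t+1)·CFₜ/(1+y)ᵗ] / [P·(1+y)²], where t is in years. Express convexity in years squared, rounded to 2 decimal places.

With y = 0.0165:
  t   CF        PV=CF/(1+0.0165)^t    t·PV        t(t+1)·PV
  1        22.50        22.1348        22.1348          44.2696
  2        22.50        21.7755        43.5510         130.6529
  3        22.50        21.4220        64.2661         257.0642
  4        22.50        21.0743        84.2972         421.4858
  5        22.50        20.7322       103.6611         621.9663
  6        22.50        20.3957       122.3741         856.6186
  7        22.50        20.0646       140.4523       1,123.6185
  8       522.50       458.3817     3,667.0533      33,003.4794
  Σ                    605.9807     4,247.7897      36,459.1552
P = 605.9807.
Convexity = Σ t(t+1)·PV / [P·(1+y)²] = 36,459.1552 / (605.9807 × 1.033272) = 58.22815.

58.23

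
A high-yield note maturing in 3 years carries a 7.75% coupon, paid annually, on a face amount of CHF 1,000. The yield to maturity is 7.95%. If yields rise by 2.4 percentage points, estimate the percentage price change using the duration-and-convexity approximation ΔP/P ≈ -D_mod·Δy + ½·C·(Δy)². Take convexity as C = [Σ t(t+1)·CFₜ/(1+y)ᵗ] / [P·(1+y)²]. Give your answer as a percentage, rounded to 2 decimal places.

-5.93%

With y = 0.0795:
  t   CF        PV=CF/(1+0.0795)^t    t·PV        t(t+1)·PV
  1        77.50        71.7925        71.7925         143.5850
  2        77.50        66.5053       133.0106         399.0319
  3     1,077.50       856.5433     2,569.6300      10,278.5200
  Σ                    994.8412     2,774.4331      10,821.1369
P = 994.8412; D_Mac = 2.78882 yrs; D_mod = 2.58344 yrs; C = 9.33413.
Duration effect: -2.58344 × (+0.024) = -0.062002
Convexity effect: 0.5 × 9.33413 × (0.024)² = +0.0026882
ΔP/P ≈ -0.062002 + 0.0026882 = -0.059314 = -5.9314%.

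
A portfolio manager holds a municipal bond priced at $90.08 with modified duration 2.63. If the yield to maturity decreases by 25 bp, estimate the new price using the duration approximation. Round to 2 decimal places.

Duration approximation: ΔP/P ≈ -D_mod · Δy = -2.63 × (-0.0025) = +0.006575.
New price ≈ 90.08 × (1 + 0.006575) = 90.672276.

$90.67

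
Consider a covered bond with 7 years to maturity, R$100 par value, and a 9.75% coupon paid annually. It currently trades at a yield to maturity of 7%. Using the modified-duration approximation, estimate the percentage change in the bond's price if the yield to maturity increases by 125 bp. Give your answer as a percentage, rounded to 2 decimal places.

Periodic yield y = 0.07. Modified duration first:
  t   CF        PV=CF/(1+0.07)^t    t·PV
  1         9.75         9.1121         9.1121
  2         9.75         8.5160        17.0321
  3         9.75         7.9589        23.8767
  4         9.75         7.4382        29.7529
  5         9.75         6.9516        34.7581
  6         9.75         6.4968        38.9810
  7       109.75        68.3468       478.4275
  Σ                    114.8205       631.9404
P = 114.8205; D_Mac = 5.50372 yrs; D_mod = 5.50372/(1+0.07) = 5.14367 yrs.
ΔP/P ≈ -D_mod · Δy = -5.14367 × (+0.0125) = -0.064296 = -6.4296%.

-6.43%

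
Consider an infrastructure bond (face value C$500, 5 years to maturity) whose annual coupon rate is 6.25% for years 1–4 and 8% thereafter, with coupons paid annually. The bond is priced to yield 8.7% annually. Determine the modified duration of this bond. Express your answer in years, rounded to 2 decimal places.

Periodic yield y = 0.087. First find Macaulay duration:
  t   CF        PV=CF/(1+0.087)^t    t·PV
  1        31.25        28.7489        28.7489
  2        31.25        26.4479        52.8958
  3        31.25        24.3311        72.9932
  4        31.25        22.3837        89.5348
  5       540.00       355.8329     1,779.1643
  Σ                    457.7444     2,023.3369
P = 457.7444; Macaulay duration = 2,023.3369 / 457.7444 = 4.42023 years.
Modified duration = D_Mac / (1 + y) = 4.42023 / 1.087 = 4.06645 years.

4.07 years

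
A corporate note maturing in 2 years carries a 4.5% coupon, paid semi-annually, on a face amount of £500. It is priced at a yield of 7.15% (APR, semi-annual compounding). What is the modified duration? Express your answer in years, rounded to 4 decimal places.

1.8663 years

Periodic yield y = 0.03575. First find Macaulay duration:
  t   CF        PV=CF/(1+0.03575)^t    t·PV
  1        11.25        10.8617        10.8617
  2        11.25        10.4868        20.9736
  3        11.25        10.1248        30.3745
  4       511.25       444.2358     1,776.9432
  Σ                    475.7091     1,839.1530
P = 475.7091; Macaulay duration = 1,839.1530 / 475.7091 = 3.86613 half-year periods = 1.93306 years.
Modified duration = D_Mac / (1 + y) = 1.93306 / 1.03575 = 1.86634 years.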